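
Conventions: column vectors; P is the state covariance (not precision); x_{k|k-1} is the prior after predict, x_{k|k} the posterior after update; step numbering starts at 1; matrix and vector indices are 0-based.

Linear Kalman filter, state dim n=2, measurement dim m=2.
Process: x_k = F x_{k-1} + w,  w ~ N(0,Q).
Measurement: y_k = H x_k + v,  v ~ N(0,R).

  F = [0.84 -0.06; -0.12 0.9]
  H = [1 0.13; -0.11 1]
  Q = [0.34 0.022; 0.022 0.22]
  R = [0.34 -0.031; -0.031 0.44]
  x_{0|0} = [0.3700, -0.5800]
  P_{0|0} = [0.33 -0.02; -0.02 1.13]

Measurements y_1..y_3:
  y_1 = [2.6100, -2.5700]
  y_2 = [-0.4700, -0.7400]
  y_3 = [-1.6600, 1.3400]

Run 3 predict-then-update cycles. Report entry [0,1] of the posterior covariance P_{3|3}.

P_post[0,1] = -0.0201

step 1: x^-=[0.3456, -0.5664]  P^-=[0.5789 -0.0875; -0.0875 1.1444]  S=[0.9155 -0.0322; -0.0322 1.6106]  K=[0.6171 -0.0816; 0.0921 0.7183]  nu=[2.3380, -1.9656]  x^+=[1.9486, -1.7629]  P^+=[0.2164 -0.0312; -0.0312 0.3098]
step 2: x^-=[1.7426, -1.8204]  P^-=[0.4969 -0.0404; -0.0404 0.4808]  S=[0.8346 -0.0629; -0.0629 0.9357]  K=[0.5845 -0.0622; 0.0660 0.5230]  nu=[-1.9759, 1.2721]  x^+=[0.5086, -1.2855]  P^+=[0.2037 -0.0231; -0.0231 0.2255]
step 3: x^-=[0.5043, -1.2179]  P^-=[0.4868 -0.0283; -0.0283 0.4106]  S=[0.8264 -0.0591; -0.0591 0.8627]  K=[0.5807 -0.0551; 0.0649 0.4840]  nu=[-2.0060, 2.6134]  x^+=[-0.8046, -0.0833]  P^+=[0.2018 -0.0201; -0.0201 0.2087]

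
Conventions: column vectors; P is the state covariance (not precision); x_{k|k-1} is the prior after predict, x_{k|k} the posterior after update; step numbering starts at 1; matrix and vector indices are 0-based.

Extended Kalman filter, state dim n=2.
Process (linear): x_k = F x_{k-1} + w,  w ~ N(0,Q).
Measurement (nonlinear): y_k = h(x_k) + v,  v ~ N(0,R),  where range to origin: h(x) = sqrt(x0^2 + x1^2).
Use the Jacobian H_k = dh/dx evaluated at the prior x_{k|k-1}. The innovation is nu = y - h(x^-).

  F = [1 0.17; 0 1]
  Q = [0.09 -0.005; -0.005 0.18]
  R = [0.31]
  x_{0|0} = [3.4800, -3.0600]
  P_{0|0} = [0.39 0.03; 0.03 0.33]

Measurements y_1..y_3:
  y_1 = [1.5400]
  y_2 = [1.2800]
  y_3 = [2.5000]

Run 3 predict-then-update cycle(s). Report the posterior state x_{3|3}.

step 1: x^-=[2.9598, -3.0600]  P^-=[0.4997 0.0811; 0.0811 0.5100]  H_jac=[0.6952 -0.7188]  S=[0.7340]  K=[0.3939; -0.4226]  nu=[-2.7172]  x^+=[1.8894, -1.9117]  P^+=[0.3858 0.2033; 0.2033 0.3789]
step 2: x^-=[1.5644, -1.9117]  P^-=[0.5559 0.2627; 0.2627 0.5589]  H_jac=[0.6333 -0.7739]  S=[0.6102]  K=[0.2438; -0.4362]  nu=[-1.1902]  x^+=[1.2743, -1.3925]  P^+=[0.5196 0.3276; 0.3276 0.4428]
step 3: x^-=[1.0375, -1.3925]  P^-=[0.7338 0.3979; 0.3979 0.6228]  H_jac=[0.5975 -0.8019]  S=[0.5912]  K=[0.2019; -0.4427]  nu=[0.7635]  x^+=[1.1917, -1.7305]  P^+=[0.7097 0.4507; 0.4507 0.5070]

x_post = [1.1917, -1.7305]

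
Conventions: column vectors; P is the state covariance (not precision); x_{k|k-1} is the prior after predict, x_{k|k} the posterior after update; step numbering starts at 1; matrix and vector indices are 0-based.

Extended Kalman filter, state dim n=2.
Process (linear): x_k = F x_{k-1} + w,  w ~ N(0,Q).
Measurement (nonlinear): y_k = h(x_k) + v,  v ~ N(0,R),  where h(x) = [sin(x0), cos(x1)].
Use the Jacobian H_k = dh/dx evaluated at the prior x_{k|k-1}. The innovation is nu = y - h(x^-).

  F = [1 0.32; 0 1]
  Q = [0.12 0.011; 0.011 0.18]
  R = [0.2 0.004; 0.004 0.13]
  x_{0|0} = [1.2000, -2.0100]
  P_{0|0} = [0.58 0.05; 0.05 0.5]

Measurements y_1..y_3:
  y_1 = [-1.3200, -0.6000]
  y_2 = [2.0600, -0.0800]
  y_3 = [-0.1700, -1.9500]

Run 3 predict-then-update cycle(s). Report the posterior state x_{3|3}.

step 1: x^-=[0.5568, -2.0100]  P^-=[0.7832 0.2210; 0.2210 0.6800]  H_jac=[0.8490 0.0000; 0.0000 0.9051]  S=[0.7645 0.1738; 0.1738 0.6870]  K=[0.8526 0.0754; 0.0443 0.8846]  nu=[-1.8485, -0.1748]  x^+=[-1.0324, -2.2465]  P^+=[0.2012 0.0146; 0.0146 0.1273]
step 2: x^-=[-1.7513, -2.2465]  P^-=[0.3436 0.0663; 0.0663 0.3073]  H_jac=[-0.1795 0.0000; 0.0000 0.7803]  S=[0.2111 -0.0053; -0.0053 0.3171]  K=[-0.2882 0.1584; -0.0375 0.7555]  nu=[3.0438, 0.5454]  x^+=[-2.5422, -1.9485]  P^+=[0.3176 0.0249; 0.0249 0.1257]
step 3: x^-=[-3.1657, -1.9485]  P^-=[0.4664 0.0761; 0.0761 0.3057]  H_jac=[-0.9997 0.0000; 0.0000 0.9295]  S=[0.6662 -0.0667; -0.0667 0.3941]  K=[-0.6938 0.0621; -0.0427 0.7137]  nu=[-0.1941, -1.5812]  x^+=[-3.1292, -3.0687]  P^+=[0.1385 0.0057; 0.0057 0.0996]

x_post = [-3.1292, -3.0687]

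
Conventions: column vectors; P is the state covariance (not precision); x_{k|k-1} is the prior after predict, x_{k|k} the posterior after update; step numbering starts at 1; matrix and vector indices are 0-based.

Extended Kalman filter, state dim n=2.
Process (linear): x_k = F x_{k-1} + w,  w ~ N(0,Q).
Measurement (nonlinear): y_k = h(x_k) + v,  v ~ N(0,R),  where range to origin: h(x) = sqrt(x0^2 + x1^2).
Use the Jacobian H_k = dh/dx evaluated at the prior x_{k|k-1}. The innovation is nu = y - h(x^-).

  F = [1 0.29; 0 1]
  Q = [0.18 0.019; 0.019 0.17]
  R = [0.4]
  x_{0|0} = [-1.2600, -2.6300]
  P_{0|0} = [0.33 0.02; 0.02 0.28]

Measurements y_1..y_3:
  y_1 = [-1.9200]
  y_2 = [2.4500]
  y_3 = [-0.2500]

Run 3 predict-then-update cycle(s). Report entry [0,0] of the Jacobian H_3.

step 1: x^-=[-2.0227, -2.6300]  P^-=[0.5451 0.1202; 0.1202 0.4500]  H_jac=[-0.6096 -0.7927]  S=[1.0015]  K=[-0.4270; -0.4293]  nu=[-5.2379]  x^+=[0.2137, -0.3813]  P^+=[0.3626 -0.0634; -0.0634 0.2654]
step 2: x^-=[0.1031, -0.3813]  P^-=[0.5281 0.0326; 0.0326 0.4354]  H_jac=[0.2611 -0.9653]  S=[0.8253]  K=[0.1290; -0.4990]  nu=[2.0550]  x^+=[0.3682, -1.4066]  P^+=[0.5144 0.0857; 0.0857 0.2299]
step 3: x^-=[-0.0397, -1.4066]  P^-=[0.7634 0.1714; 0.1714 0.3999]  H_jac=[-0.0282 -0.9996]  S=[0.8099]  K=[-0.2381; -0.4996]  nu=[-1.6572]  x^+=[0.3549, -0.5787]  P^+=[0.7175 0.0750; 0.0750 0.1978]

H_jac[0,0] = -0.0282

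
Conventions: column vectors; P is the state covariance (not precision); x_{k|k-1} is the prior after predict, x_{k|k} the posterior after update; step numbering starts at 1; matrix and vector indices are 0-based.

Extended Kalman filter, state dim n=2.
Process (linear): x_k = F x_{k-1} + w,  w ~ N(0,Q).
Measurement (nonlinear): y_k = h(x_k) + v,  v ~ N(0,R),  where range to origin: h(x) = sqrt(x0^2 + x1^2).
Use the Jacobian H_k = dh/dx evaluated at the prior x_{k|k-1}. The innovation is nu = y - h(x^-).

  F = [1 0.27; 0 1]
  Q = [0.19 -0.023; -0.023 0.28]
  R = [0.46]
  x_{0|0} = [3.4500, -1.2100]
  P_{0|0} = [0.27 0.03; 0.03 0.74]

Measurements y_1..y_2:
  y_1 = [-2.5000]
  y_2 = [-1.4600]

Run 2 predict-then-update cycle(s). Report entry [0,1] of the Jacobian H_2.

H_jac[0,1] = -0.2042

step 1: x^-=[3.1233, -1.2100]  P^-=[0.5301 0.2068; 0.2068 1.0200]  H_jac=[0.9325 -0.3612]  S=[0.9147]  K=[0.4587; -0.1920]  nu=[-5.8495]  x^+=[0.4399, -0.0869]  P^+=[0.3376 0.2874; 0.2874 0.9863]
step 2: x^-=[0.4164, -0.0869]  P^-=[0.7547 0.5307; 0.5307 1.2663]  H_jac=[0.9789 -0.2042]  S=[1.0239]  K=[0.6157; 0.2548]  nu=[-1.8854]  x^+=[-0.7445, -0.5673]  P^+=[0.3665 0.3700; 0.3700 1.1998]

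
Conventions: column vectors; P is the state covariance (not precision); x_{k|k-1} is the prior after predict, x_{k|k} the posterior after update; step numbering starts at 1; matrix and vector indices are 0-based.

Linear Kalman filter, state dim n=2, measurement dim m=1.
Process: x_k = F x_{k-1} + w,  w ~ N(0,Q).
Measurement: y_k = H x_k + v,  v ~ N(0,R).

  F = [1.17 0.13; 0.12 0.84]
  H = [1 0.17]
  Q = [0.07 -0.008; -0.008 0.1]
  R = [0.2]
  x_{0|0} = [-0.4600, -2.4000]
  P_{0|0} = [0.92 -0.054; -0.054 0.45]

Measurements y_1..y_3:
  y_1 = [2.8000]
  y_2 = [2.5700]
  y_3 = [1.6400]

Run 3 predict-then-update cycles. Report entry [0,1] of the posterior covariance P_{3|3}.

P_post[0,1] = -0.0230

step 1: x^-=[-0.8502, -2.0712]  P^-=[1.3206 0.1164; 0.1164 0.4199]  S=[1.5723]  K=[0.8525; 0.1194]  nu=[4.0023]  x^+=[2.5617, -1.5932]  P^+=[0.1779 -0.0437; -0.0437 0.3975]
step 2: x^-=[2.7901, -1.0309]  P^-=[0.3070 0.0168; 0.0168 0.3742]  S=[0.5235]  K=[0.5919; 0.1536]  nu=[-0.0449]  x^+=[2.7636, -1.0378]  P^+=[0.1236 -0.0308; -0.0308 0.3619]
step 3: x^-=[3.0985, -0.5401]  P^-=[0.2360 0.0181; 0.0181 0.3509]  S=[0.4523]  K=[0.5285; 0.1720]  nu=[-1.3666]  x^+=[2.3761, -0.7751]  P^+=[0.1096 -0.0230; -0.0230 0.3375]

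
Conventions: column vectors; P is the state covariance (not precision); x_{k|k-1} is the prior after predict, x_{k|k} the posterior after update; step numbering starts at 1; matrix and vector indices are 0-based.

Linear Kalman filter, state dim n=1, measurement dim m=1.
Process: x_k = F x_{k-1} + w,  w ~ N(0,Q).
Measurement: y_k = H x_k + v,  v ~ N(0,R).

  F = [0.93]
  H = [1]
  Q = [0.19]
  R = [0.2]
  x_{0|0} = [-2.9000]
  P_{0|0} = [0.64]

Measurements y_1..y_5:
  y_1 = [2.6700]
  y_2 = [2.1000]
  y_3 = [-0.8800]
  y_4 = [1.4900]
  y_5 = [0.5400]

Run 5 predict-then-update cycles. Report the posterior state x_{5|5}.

step 1: x^-=[-2.6970]  P^-=[0.7435]  S=[0.9435]  K=[0.7880]  nu=[5.3670]  x^+=[1.5324]  P^+=[0.1576]
step 2: x^-=[1.4251]  P^-=[0.3263]  S=[0.5263]  K=[0.6200]  nu=[0.6749]  x^+=[1.8435]  P^+=[0.1240]
step 3: x^-=[1.7145]  P^-=[0.2972]  S=[0.4972]  K=[0.5978]  nu=[-2.5945]  x^+=[0.1635]  P^+=[0.1196]
step 4: x^-=[0.1521]  P^-=[0.2934]  S=[0.4934]  K=[0.5947]  nu=[1.3379]  x^+=[0.9477]  P^+=[0.1189]
step 5: x^-=[0.8813]  P^-=[0.2929]  S=[0.4929]  K=[0.5942]  nu=[-0.3413]  x^+=[0.6785]  P^+=[0.1188]

x_post = [0.6785]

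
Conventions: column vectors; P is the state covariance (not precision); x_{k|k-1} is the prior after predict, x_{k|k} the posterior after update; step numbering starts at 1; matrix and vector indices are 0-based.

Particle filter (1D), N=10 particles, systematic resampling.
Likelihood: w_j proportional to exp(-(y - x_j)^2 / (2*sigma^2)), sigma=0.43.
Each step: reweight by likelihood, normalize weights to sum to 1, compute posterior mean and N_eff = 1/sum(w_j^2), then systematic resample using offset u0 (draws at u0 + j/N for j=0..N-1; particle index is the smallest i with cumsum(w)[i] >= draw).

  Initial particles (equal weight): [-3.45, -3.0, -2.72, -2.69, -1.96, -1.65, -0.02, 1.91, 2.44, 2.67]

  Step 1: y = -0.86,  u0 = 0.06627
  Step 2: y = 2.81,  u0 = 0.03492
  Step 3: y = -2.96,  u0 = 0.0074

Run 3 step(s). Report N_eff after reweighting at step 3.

N_eff = 10.0000

step 1: w=[0.0000, 0.0000, 0.0002, 0.0003, 0.1021, 0.4979, 0.3994, 0.0000, 0.0000, 0.0000]  mean=-1.0312  Neff=2.3930  idx=[4, 5, 5, 5, 5, 5, 6, 6, 6, 6]
step 2: w=[0.0000, 0.0000, 0.0000, 0.0000, 0.0000, 0.0000, 0.2500, 0.2500, 0.2500, 0.2500]  mean=-0.0200  Neff=4.0000  idx=[6, 6, 6, 7, 7, 8, 8, 8, 9, 9]
step 3: w=[0.1000, 0.1000, 0.1000, 0.1000, 0.1000, 0.1000, 0.1000, 0.1000, 0.1000, 0.1000]  mean=-0.0200  Neff=10.0000  idx=[0, 1, 2, 3, 4, 5, 6, 7, 8, 9]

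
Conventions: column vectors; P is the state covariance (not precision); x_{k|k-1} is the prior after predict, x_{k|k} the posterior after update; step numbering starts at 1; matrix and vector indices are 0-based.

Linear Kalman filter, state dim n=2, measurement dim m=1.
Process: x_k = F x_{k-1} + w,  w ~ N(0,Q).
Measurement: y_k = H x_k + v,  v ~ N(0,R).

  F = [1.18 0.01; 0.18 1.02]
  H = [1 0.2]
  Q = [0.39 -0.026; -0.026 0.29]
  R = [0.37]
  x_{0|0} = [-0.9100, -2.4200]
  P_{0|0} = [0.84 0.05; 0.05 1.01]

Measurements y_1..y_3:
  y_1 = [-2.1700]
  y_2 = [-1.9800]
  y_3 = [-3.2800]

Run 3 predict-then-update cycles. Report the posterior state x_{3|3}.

step 1: x^-=[-1.0980, -2.6322]  P^-=[1.5609 0.2230; 0.2230 1.3864]  S=[2.0755]  K=[0.7735; 0.2410]  nu=[-0.5456]  x^+=[-1.5200, -2.7637]  P^+=[0.3190 -0.1640; -0.1640 1.2658]
step 2: x^-=[-1.8212, -3.0926]  P^-=[0.8304 -0.1430; -0.1430 1.5571]  S=[1.2055]  K=[0.6651; 0.1397]  nu=[0.4598]  x^+=[-1.5154, -3.0283]  P^+=[0.2971 -0.2550; -0.2550 1.5335]
step 3: x^-=[-1.8185, -3.3617]  P^-=[0.7978 -0.2546; -0.2546 1.8015]  S=[1.1380]  K=[0.6563; 0.0928]  nu=[-0.7892]  x^+=[-2.3364, -3.4349]  P^+=[0.3076 -0.3240; -0.3240 1.7917]

x_post = [-2.3364, -3.4349]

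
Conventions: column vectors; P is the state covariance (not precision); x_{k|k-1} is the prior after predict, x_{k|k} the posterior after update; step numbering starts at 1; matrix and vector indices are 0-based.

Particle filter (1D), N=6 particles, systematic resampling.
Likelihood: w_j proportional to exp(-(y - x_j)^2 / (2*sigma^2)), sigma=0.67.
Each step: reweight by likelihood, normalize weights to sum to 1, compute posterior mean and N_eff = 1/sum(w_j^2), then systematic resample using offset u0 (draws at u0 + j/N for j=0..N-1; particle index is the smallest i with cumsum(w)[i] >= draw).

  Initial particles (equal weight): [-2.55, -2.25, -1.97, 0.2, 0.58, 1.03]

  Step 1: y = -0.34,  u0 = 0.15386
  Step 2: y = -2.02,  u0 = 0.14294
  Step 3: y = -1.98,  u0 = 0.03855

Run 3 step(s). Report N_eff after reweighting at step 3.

step 1: w=[0.0033, 0.0131, 0.0396, 0.5520, 0.2975, 0.0944]  mean=0.2642  Neff=2.4759  idx=[3, 3, 3, 4, 4, 5]
step 2: w=[0.3060, 0.3060, 0.3060, 0.0398, 0.0398, 0.0023]  mean=0.2322  Neff=3.5195  idx=[0, 1, 1, 2, 2, 4]
step 3: w=[0.1948, 0.1948, 0.1948, 0.1948, 0.1948, 0.0262]  mean=0.2100  Neff=5.2536  idx=[0, 1, 1, 2, 3, 4]

N_eff = 5.2536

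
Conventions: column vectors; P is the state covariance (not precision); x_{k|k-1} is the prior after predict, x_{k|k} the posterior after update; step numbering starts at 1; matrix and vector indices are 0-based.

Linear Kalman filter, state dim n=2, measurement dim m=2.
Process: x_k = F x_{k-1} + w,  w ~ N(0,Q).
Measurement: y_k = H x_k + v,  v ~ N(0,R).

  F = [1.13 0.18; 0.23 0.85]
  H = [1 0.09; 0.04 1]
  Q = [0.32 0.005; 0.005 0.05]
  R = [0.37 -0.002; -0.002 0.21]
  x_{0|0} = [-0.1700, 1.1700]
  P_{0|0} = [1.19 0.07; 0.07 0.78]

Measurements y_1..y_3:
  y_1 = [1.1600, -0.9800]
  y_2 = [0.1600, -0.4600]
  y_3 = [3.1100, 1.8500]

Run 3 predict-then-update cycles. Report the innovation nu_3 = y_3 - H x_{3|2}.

innov = [2.7882, 2.0478]

step 1: x^-=[0.0185, 0.9554]  P^-=[1.8933 0.5038; 0.5038 0.7039]  S=[2.3596 0.6426; 0.6426 0.9572]  K=[0.8036 0.0659; 0.0420 0.7282]  nu=[1.0555, -1.9361]  x^+=[0.7392, -0.4101]  P^+=[0.2972 0.0003; 0.0003 0.1528]
step 2: x^-=[0.7615, -0.1786]  P^-=[0.7046 0.1060; 0.1060 0.1763]  S=[1.0951 0.1484; 0.1484 0.3959]  K=[0.6386 0.0995; 0.0521 0.4364]  nu=[-0.5855, -0.3119]  x^+=[0.3566, -0.3452]  P^+=[0.2352 0.0102; 0.0102 0.0911]
step 3: x^-=[0.3408, -0.2114]  P^-=[0.6274 0.0903; 0.0903 0.1323]  S=[1.0147 0.1256; 0.1256 0.3505]  K=[0.6127 0.1096; 0.0552 0.3679]  nu=[2.7882, 2.0478]  x^+=[2.2737, 0.6958]  P^+=[0.2253 0.0128; 0.0128 0.0766]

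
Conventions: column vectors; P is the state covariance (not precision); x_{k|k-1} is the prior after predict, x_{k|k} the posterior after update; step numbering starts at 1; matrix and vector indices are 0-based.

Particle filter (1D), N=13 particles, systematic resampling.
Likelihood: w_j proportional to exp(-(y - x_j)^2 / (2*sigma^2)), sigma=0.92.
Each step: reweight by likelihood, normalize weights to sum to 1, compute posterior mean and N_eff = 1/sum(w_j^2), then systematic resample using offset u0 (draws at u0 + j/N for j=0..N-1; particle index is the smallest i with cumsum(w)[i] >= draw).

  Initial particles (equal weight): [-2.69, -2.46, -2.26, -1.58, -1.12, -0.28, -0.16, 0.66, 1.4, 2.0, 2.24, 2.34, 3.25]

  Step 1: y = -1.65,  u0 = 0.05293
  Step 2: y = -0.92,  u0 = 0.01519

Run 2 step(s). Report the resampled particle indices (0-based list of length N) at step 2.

step 1: w=[0.1173, 0.1508, 0.1784, 0.2216, 0.1882, 0.0733, 0.0599, 0.0095, 0.0009, 0.0001, 0.0000, 0.0000, 0.0000]  mean=-1.6728  Neff=6.1771  idx=[0, 1, 1, 2, 2, 2, 3, 3, 4, 4, 4, 5, 6]
step 2: w=[0.0205, 0.0322, 0.0322, 0.0452, 0.0452, 0.0452, 0.1009, 0.1009, 0.1275, 0.1275, 0.1275, 0.1025, 0.0928]  mean=-1.3106  Neff=10.3240  idx=[0, 3, 4, 6, 7, 7, 8, 9, 9, 10, 10, 11, 12]

resampled_idx = [0, 3, 4, 6, 7, 7, 8, 9, 9, 10, 10, 11, 12]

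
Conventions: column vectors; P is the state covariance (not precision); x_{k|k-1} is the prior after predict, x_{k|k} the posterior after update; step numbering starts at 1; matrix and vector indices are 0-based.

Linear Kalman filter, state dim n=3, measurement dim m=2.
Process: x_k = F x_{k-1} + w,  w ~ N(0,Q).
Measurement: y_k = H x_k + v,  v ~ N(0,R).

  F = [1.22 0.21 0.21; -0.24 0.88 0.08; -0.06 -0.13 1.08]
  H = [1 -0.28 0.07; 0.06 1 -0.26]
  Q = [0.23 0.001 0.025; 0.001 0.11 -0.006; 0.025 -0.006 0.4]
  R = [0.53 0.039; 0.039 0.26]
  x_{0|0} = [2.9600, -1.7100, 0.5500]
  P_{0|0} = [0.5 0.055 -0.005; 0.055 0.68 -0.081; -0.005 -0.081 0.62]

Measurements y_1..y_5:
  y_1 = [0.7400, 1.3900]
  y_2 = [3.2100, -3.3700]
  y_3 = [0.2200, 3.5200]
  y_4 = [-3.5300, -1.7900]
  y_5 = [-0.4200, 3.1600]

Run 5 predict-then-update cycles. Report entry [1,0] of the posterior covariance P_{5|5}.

step 1: x^-=[3.3676, -2.1712, 0.6387]  P^-=[1.0500 0.0304 0.0784; 0.0304 0.6349 -0.0990; 0.0784 -0.0990 1.1607]  S=[1.6333 -0.1012; -0.1012 1.0299]  K=[0.6494 0.1347; -0.0550 0.6379; 0.0914 -0.3756]  nu=[-3.2802, 3.5252]  x^+=[1.7124, 0.2577, -0.9854]  P^+=[0.3603 0.0414 0.0101; 0.0414 0.2038 0.1639; 0.0101 0.1639 0.9948]
step 2: x^-=[1.9363, -0.2630, -1.2005]  P^-=[0.8599 0.0257 0.2574; 0.0257 0.3002 0.2124; 0.2574 0.2124 1.5184]  S=[1.4342 -0.0313; -0.0313 0.5506]  K=[0.6083 0.0535; -0.0206 0.4466; 0.2058 -0.2915]  nu=[1.2841, -3.5353]  x^+=[2.5283, -1.8683, 0.0944]  P^+=[0.3297 0.0390 0.0813; 0.0390 0.1892 0.2932; 0.0813 0.2932 1.4071]
step 3: x^-=[2.7121, -2.2434, 0.1932]  P^-=[0.8786 0.0659 0.4727; 0.0659 0.3062 0.3520; 0.4727 0.3520 1.9533]  S=[1.4577 -0.0354; -0.0354 0.5116]  K=[0.6136 0.0341; 0.0137 0.4284; 0.3450 -0.2254]  nu=[-3.1337, 5.6509]  x^+=[0.9820, 0.1344, -2.1618]  P^+=[0.3306 0.0555 0.1636; 0.0555 0.2125 0.3996; 0.1636 0.3996 1.7483]
step 4: x^-=[0.7722, -0.2903, -2.4111]  P^-=[0.9561 0.1179 0.6752; 0.1179 0.3313 0.4568; 0.6752 0.4568 2.3115]  S=[1.5340 -0.0301; -0.0301 0.5066]  K=[0.6333 0.0370; 0.0458 0.4363; 0.4588 -0.1775]  nu=[-4.2148, -2.1729]  x^+=[-1.9773, -1.4312, -3.9590]  P^+=[0.3416 0.0736 0.2300; 0.0736 0.2329 0.4696; 0.2300 0.4696 1.9677]
step 5: x^-=[-3.5442, -1.1016, -3.9711]  P^-=[1.0324 0.1579 0.8211; 0.1579 0.3488 0.5214; 0.8211 0.5214 2.5398]  S=[1.6083 -0.0233; -0.0233 0.5064]  K=[0.6508 0.0425; 0.0666 0.4428; 0.5281 -0.1529]  nu=[3.0937, 3.4418]  x^+=[-1.3846, 0.6285, -2.8635]  P^+=[0.3516 0.0855 0.2698; 0.0855 0.2437 0.5043; 0.2698 0.5043 2.0757]

P_post[1,0] = 0.0855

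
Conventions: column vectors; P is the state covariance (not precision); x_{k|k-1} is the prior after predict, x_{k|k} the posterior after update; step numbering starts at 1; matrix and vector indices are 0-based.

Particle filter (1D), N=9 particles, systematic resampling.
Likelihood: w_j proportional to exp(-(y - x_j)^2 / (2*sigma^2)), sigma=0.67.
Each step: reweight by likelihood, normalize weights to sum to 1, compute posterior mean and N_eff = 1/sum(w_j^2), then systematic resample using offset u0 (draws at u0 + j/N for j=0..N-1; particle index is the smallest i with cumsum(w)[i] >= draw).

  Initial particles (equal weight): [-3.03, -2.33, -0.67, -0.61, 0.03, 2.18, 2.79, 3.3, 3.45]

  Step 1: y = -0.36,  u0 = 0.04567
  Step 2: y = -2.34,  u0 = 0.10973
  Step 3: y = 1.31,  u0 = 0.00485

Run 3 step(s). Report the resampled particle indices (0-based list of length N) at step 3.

step 1: w=[0.0001, 0.0049, 0.3340, 0.3468, 0.3138, 0.0003, 0.0000, 0.0000, 0.0000]  mean=-0.4372  Neff=3.0271  idx=[2, 2, 2, 3, 3, 3, 4, 4, 4]
step 2: w=[0.1812, 0.1812, 0.1812, 0.1444, 0.1444, 0.1444, 0.0078, 0.0078, 0.0078]  mean=-0.6277  Neff=6.2032  idx=[0, 1, 1, 2, 3, 3, 4, 5, 8]
step 3: w=[0.0457, 0.0457, 0.0457, 0.0457, 0.0593, 0.0593, 0.0593, 0.0593, 0.5802]  mean=-0.2496  Neff=2.7854  idx=[0, 2, 4, 6, 8, 8, 8, 8, 8]

resampled_idx = [0, 2, 4, 6, 8, 8, 8, 8, 8]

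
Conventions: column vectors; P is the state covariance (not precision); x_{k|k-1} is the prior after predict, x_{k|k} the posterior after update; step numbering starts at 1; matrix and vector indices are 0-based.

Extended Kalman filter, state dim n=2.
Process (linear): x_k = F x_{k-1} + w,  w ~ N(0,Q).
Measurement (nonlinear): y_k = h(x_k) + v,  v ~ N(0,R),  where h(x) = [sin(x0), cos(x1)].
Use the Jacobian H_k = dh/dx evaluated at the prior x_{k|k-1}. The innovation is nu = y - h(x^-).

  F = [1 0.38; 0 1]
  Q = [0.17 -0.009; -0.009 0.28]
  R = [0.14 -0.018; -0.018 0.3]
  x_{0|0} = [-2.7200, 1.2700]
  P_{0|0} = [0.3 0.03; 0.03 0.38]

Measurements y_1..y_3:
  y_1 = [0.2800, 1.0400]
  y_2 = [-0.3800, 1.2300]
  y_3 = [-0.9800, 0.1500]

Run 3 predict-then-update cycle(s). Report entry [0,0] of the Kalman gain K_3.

K[0,0] = -0.7174

step 1: x^-=[-2.2374, 1.2700]  P^-=[0.5477 0.1654; 0.1654 0.6600]  H_jac=[-0.6183 0.0000; 0.0000 -0.9551]  S=[0.3494 0.0797; 0.0797 0.9021]  K=[-0.9484 -0.0914; -0.1361 -0.6868]  nu=[1.0659, 0.7437]  x^+=[-3.3163, 0.6142]  P^+=[0.2121 0.0108; 0.0108 0.2132]
step 2: x^-=[-3.0829, 0.6142]  P^-=[0.4211 0.0828; 0.0828 0.4932]  H_jac=[-0.9983 0.0000; 0.0000 -0.5763]  S=[0.5596 0.0296; 0.0296 0.4638]  K=[-0.7482 -0.0551; -0.1157 -0.6054]  nu=[-0.3213, 0.4127]  x^+=[-2.8652, 0.4015]  P^+=[0.1039 0.0053; 0.0053 0.3115]
step 3: x^-=[-2.7126, 0.4015]  P^-=[0.3230 0.1147; 0.1147 0.5915]  H_jac=[-0.9094 0.0000; 0.0000 -0.3908]  S=[0.4071 0.0228; 0.0228 0.3903]  K=[-0.7174 -0.0730; -0.2238 -0.5792]  nu=[-0.5641, -0.7705]  x^+=[-2.2517, 0.9740]  P^+=[0.1090 0.0230; 0.0230 0.4343]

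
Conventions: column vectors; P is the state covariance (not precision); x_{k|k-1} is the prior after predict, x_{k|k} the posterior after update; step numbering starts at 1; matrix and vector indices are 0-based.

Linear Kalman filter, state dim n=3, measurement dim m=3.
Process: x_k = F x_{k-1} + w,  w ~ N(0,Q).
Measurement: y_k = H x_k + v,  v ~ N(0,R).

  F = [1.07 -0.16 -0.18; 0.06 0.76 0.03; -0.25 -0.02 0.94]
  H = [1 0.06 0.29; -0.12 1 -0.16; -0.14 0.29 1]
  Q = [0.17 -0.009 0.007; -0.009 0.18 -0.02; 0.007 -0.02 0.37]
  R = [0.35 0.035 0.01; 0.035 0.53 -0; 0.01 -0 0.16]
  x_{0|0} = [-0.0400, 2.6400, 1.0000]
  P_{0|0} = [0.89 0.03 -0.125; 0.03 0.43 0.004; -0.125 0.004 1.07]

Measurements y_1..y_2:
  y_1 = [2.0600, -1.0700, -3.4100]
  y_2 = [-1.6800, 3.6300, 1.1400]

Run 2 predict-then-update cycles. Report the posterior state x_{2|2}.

x_post = [-0.1112, 1.7235, -0.4367]

step 1: x^-=[-0.6452, 2.0340, 0.8972]  P^-=[1.2727 0.0110 -0.5421; 0.0110 0.4350 -0.0187; -0.5421 -0.0187 1.4301]  S=[1.4308 -0.0468 -0.2656; -0.0468 1.0025 -0.0481; -0.2656 -0.0481 1.7917]  K=[0.7244 -0.0352 -0.2938; 0.0511 0.4418 0.0786; 0.0621 -0.1386 0.8430]  nu=[2.3230, -3.0379, -4.9874]  x^+=[2.6099, 0.4190, -2.7417]  P^+=[0.2515 0.0345 -0.0146; 0.0345 0.2322 -0.0494; -0.0146 -0.0494 0.1478]
step 2: x^-=[3.2191, 0.3928, -3.2380]  P^-=[0.4596 0.0126 -0.0920; 0.0126 0.3160 -0.0657; -0.0920 -0.0657 0.5255]  S=[0.8009 -0.0136 0.0094; -0.0136 0.8805 -0.0406; 0.0094 -0.0406 0.7076]  K=[0.5436 -0.0336 -0.2249; 0.0212 0.3720 0.0552; 0.0599 -0.1232 0.7259]  nu=[-3.9836, 3.1054, 4.7148]  x^+=[-0.1112, 1.7235, -0.4367]  P^+=[0.1886 0.0221 -0.0106; 0.0221 0.1935 -0.0440; -0.0106 -0.0440 0.1280]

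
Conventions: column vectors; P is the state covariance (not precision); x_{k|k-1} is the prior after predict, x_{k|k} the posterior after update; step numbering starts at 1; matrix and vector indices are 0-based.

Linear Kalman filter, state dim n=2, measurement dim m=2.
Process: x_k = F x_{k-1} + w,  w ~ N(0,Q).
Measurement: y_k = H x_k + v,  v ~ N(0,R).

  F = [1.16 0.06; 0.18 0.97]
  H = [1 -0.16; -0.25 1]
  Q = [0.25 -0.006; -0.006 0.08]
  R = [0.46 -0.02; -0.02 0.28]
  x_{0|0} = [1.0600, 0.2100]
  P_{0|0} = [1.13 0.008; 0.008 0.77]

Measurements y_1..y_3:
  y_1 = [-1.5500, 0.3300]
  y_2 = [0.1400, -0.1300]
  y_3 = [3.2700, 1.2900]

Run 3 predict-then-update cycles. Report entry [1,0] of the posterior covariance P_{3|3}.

P_post[1,0] = 0.0777

step 1: x^-=[1.2422, 0.3945]  P^-=[1.7744 0.2838; 0.2838 0.8439]  S=[2.1652 -0.3034; -0.3034 1.0929]  K=[0.8096 0.0786; 0.1746 0.7557]  nu=[-2.7291, 0.2461]  x^+=[-0.9478, 0.1038]  P^+=[0.3872 0.1026; 0.1026 0.2338]
step 2: x^-=[-1.0932, -0.0699]  P^-=[0.7862 0.2050; 0.2050 0.3483]  S=[1.1895 -0.0590; -0.0590 0.5750]  K=[0.6374 0.0802; 0.1519 0.5323]  nu=[1.2220, -0.3334]  x^+=[-0.3411, -0.0617]  P^+=[0.3053 0.0861; 0.0861 0.1675]
step 3: x^-=[-0.3994, -0.1212]  P^-=[0.6735 0.1653; 0.1653 0.2776]  S=[1.0877 -0.0609; -0.0609 0.5170]  K=[0.5985 0.0645; 0.1376 0.4731]  nu=[3.6500, 1.3114]  x^+=[1.8696, 1.0015]  P^+=[0.2864 0.0777; 0.0777 0.1492]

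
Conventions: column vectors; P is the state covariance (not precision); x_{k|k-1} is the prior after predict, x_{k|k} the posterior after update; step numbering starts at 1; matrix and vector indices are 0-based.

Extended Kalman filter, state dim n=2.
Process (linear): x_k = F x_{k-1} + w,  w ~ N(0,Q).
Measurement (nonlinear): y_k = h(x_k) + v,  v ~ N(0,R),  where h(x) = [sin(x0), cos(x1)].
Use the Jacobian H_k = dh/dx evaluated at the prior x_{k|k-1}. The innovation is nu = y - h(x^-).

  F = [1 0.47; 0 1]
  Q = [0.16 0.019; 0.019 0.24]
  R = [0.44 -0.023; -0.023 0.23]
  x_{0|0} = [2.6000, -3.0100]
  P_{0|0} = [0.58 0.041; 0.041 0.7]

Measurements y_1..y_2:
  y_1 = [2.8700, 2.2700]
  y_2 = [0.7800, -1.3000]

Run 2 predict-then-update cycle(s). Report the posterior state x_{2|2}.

step 1: x^-=[1.1853, -3.0100]  P^-=[0.9332 0.3890; 0.3890 0.9400]  H_jac=[0.3760 0.0000; 0.0000 0.1312]  S=[0.5719 -0.0038; -0.0038 0.2462]  K=[0.6150 0.2168; 0.2591 0.5050]  nu=[1.9434, 3.2614]  x^+=[3.0876, -0.8594]  P^+=[0.7063 0.2723; 0.2723 0.8398]
step 2: x^-=[2.6837, -0.8594]  P^-=[1.3078 0.6860; 0.6860 1.0798]  H_jac=[-0.8970 0.0000; 0.0000 0.7575]  S=[1.4922 -0.4891; -0.4891 0.8495]  K=[-0.7219 0.1961; -0.1193 0.8941]  nu=[0.3379, -1.9529]  x^+=[2.0568, -2.6458]  P^+=[0.3591 0.0815; 0.0815 0.2751]

x_post = [2.0568, -2.6458]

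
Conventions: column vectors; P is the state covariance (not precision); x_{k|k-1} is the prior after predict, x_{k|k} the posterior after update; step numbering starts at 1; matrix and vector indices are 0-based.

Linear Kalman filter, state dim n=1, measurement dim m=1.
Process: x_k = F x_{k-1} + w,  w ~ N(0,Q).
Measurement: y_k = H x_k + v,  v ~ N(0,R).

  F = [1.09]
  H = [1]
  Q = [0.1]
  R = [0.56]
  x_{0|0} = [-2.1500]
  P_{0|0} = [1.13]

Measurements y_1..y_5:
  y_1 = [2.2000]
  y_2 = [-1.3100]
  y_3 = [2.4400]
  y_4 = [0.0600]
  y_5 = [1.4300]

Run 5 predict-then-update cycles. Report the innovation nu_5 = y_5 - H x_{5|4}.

step 1: x^-=[-2.3435]  P^-=[1.4426]  S=[2.0026]  K=[0.7204]  nu=[4.5435]  x^+=[0.9294]  P^+=[0.4034]
step 2: x^-=[1.0131]  P^-=[0.5793]  S=[1.1393]  K=[0.5085]  nu=[-2.3231]  x^+=[-0.1681]  P^+=[0.2847]
step 3: x^-=[-0.1832]  P^-=[0.4383]  S=[0.9983]  K=[0.4390]  nu=[2.6232]  x^+=[0.9685]  P^+=[0.2459]
step 4: x^-=[1.0556]  P^-=[0.3921]  S=[0.9521]  K=[0.4118]  nu=[-0.9956]  x^+=[0.6456]  P^+=[0.2306]
step 5: x^-=[0.7037]  P^-=[0.3740]  S=[0.9340]  K=[0.4004]  nu=[0.7263]  x^+=[0.9945]  P^+=[0.2242]

innov = [0.7263]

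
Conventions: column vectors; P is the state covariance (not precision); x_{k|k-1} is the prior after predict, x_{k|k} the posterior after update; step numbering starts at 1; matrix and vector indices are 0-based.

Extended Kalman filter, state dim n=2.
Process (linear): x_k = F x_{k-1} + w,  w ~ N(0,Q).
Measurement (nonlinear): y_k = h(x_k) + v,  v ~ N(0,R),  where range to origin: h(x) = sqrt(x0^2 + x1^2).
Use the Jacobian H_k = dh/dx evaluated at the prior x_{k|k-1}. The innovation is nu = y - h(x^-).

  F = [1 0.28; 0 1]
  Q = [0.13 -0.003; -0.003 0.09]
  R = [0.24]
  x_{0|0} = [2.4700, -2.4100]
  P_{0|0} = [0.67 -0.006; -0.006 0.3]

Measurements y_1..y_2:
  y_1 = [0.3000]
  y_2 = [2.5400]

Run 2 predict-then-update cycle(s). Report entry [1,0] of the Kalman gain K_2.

step 1: x^-=[1.7952, -2.4100]  P^-=[0.8202 0.0750; 0.0750 0.3900]  H_jac=[0.5974 -0.8020]  S=[0.7116]  K=[0.6039; -0.3765]  nu=[-2.7051]  x^+=[0.1614, -1.3914]  P^+=[0.5606 0.2368; 0.2368 0.2891]
step 2: x^-=[-0.2282, -1.3914]  P^-=[0.8459 0.3148; 0.3148 0.3791]  H_jac=[-0.1618 -0.9868]  S=[0.7319]  K=[-0.6115; -0.5808]  nu=[1.1300]  x^+=[-0.9191, -2.0477]  P^+=[0.5722 0.0549; 0.0549 0.1322]

K[1,0] = -0.5808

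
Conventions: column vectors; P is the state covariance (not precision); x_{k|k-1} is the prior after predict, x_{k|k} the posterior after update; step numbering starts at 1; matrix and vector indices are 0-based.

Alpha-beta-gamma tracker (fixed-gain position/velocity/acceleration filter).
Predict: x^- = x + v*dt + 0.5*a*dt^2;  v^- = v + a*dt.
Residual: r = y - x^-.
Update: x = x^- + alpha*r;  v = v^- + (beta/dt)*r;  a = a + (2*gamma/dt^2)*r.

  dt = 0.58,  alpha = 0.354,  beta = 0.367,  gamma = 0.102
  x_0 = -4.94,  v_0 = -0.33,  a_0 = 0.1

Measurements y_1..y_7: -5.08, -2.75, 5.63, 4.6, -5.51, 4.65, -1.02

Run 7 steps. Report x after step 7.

x_post = 2.6618

step 1: x_pred=-5.1146  r=0.0346  x^+=-5.1023  v^+=-0.2501  a^+=0.1210
step 2: x_pred=-5.2271  r=2.4771  x^+=-4.3502  v^+=1.3874  a^+=1.6231
step 3: x_pred=-3.2725  r=8.9025  x^+=-0.1210  v^+=7.9619  a^+=7.0218
step 4: x_pred=5.6780  r=-1.0780  x^+=5.2964  v^+=11.3525  a^+=6.3680
step 5: x_pred=12.9519  r=-18.4619  x^+=6.4164  v^+=3.3640  a^+=-4.8277
step 6: x_pred=7.5555  r=-2.9055  x^+=6.5269  v^+=-1.2745  a^+=-6.5896
step 7: x_pred=4.6793  r=-5.6993  x^+=2.6618  v^+=-8.7028  a^+=-10.0458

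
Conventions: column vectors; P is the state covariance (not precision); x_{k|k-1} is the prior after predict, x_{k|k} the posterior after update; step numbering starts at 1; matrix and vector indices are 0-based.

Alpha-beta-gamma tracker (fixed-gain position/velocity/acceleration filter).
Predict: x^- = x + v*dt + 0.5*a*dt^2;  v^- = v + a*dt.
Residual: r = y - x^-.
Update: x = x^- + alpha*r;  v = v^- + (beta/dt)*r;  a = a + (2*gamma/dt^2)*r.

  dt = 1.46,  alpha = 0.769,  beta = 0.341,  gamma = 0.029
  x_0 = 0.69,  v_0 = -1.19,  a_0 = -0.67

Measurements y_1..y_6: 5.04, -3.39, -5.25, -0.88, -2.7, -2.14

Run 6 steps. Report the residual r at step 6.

resid = 3.6787

step 1: x_pred=-1.7615  r=6.8015  x^+=3.4689  v^+=-0.5796  a^+=-0.4849
step 2: x_pred=2.1057  r=-5.4957  x^+=-2.1205  v^+=-2.5712  a^+=-0.6345
step 3: x_pred=-6.5507  r=1.3007  x^+=-5.5505  v^+=-3.1938  a^+=-0.5991
step 4: x_pred=-10.8519  r=9.9719  x^+=-3.1835  v^+=-1.7394  a^+=-0.3277
step 5: x_pred=-6.0723  r=3.3723  x^+=-3.4790  v^+=-1.4303  a^+=-0.2360
step 6: x_pred=-5.8187  r=3.6787  x^+=-2.9898  v^+=-0.9156  a^+=-0.1359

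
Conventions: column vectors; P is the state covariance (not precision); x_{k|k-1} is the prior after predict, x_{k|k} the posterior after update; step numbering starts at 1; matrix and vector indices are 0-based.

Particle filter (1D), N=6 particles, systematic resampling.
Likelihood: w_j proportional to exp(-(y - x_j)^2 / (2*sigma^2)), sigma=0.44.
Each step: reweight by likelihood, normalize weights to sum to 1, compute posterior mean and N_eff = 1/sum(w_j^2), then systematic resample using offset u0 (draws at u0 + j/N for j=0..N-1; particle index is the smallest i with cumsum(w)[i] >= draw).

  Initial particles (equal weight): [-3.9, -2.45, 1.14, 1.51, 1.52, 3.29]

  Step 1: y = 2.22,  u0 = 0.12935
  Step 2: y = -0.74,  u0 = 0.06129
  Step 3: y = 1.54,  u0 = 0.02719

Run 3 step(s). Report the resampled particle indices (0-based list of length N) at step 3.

resampled_idx = [0, 1, 2, 3, 4, 5]

step 1: w=[0.0000, 0.0000, 0.0750, 0.4151, 0.4305, 0.0793]  mean=1.6277  Neff=2.7057  idx=[3, 3, 3, 4, 4, 5]
step 2: w=[0.2092, 0.2092, 0.2092, 0.1862, 0.1862, 0.0000]  mean=1.5137  Neff=4.9842  idx=[0, 1, 1, 2, 3, 4]
step 3: w=[0.1666, 0.1666, 0.1666, 0.1666, 0.1668, 0.1668]  mean=1.5133  Neff=6.0000  idx=[0, 1, 2, 3, 4, 5]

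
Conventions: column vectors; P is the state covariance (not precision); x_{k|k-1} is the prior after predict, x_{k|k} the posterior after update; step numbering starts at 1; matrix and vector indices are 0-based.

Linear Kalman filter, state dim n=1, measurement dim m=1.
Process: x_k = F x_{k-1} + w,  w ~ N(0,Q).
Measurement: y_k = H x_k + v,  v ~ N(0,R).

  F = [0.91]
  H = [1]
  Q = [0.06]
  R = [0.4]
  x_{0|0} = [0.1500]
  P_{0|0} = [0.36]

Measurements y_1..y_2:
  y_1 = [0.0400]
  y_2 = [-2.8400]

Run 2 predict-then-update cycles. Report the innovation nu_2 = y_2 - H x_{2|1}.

step 1: x^-=[0.1365]  P^-=[0.3581]  S=[0.7581]  K=[0.4724]  nu=[-0.0965]  x^+=[0.0909]  P^+=[0.1890]
step 2: x^-=[0.0827]  P^-=[0.2165]  S=[0.6165]  K=[0.3511]  nu=[-2.9227]  x^+=[-0.9436]  P^+=[0.1405]

innov = [-2.9227]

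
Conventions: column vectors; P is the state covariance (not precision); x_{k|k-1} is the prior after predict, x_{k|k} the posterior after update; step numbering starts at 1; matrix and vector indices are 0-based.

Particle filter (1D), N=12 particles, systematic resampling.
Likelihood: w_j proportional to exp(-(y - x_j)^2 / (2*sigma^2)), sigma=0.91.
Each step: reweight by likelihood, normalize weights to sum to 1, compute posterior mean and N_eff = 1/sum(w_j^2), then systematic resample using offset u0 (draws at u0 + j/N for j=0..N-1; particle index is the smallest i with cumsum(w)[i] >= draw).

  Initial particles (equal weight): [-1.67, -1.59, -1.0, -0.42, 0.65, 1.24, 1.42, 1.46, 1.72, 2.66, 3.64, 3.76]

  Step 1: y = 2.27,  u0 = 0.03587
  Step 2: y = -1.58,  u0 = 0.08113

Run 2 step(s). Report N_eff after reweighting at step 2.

step 1: w=[0.0000, 0.0000, 0.0004, 0.0029, 0.0467, 0.1199, 0.1471, 0.1531, 0.1896, 0.2076, 0.0733, 0.0596]  mean=1.9786  Neff=6.6856  idx=[4, 5, 6, 6, 7, 7, 8, 8, 9, 9, 10, 11]
step 2: w=[0.6451, 0.1067, 0.0567, 0.0567, 0.0490, 0.0490, 0.0181, 0.0181, 0.0003, 0.0003, 0.0000, 0.0000]  mean=0.9195  Neff=2.2756  idx=[0, 0, 0, 0, 0, 0, 0, 1, 1, 3, 5, 7]

N_eff = 2.2756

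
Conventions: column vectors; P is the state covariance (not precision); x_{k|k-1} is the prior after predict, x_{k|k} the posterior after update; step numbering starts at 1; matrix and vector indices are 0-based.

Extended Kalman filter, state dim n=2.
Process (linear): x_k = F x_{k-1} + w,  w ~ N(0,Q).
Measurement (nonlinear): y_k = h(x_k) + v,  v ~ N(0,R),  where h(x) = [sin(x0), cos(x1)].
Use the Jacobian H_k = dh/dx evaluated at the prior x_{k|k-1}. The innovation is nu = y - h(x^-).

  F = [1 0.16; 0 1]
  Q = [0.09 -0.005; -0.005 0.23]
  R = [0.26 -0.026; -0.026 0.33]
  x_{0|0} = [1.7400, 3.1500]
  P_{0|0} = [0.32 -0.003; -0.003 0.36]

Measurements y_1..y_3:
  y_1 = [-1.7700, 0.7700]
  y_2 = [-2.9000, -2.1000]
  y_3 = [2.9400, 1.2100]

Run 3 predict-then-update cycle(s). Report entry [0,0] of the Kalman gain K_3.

step 1: x^-=[2.2440, 3.1500]  P^-=[0.4183 0.0496; 0.0496 0.5900]  H_jac=[-0.6235 0.0000; 0.0000 0.0084]  S=[0.4226 -0.0263; -0.0263 0.3300]  K=[-0.6201 -0.0481; -0.0726 0.0093]  nu=[-2.5518, 1.7700]  x^+=[3.7412, 3.3517]  P^+=[0.2566 0.0307; 0.0307 0.5877]
step 2: x^-=[4.2775, 3.3517]  P^-=[0.3714 0.1197; 0.1197 0.8177]  H_jac=[-0.4213 0.0000; 0.0000 0.2085]  S=[0.3259 -0.0365; -0.0365 0.3656]  K=[-0.4778 0.0205; -0.1036 0.4561]  nu=[-1.9931, -1.1220]  x^+=[5.2068, 3.0465]  P^+=[0.2961 0.0921; 0.0921 0.7347]
step 3: x^-=[5.6942, 3.0465]  P^-=[0.4344 0.2047; 0.2047 0.9647]  H_jac=[0.8315 0.0000; 0.0000 -0.0950]  S=[0.5604 -0.0422; -0.0422 0.3387]  K=[0.6464 0.0231; 0.2860 -0.2349]  nu=[3.4955, 2.2055]  x^+=[8.0045, 3.5280]  P^+=[0.2014 0.0968; 0.0968 0.8945]

K[0,0] = 0.6464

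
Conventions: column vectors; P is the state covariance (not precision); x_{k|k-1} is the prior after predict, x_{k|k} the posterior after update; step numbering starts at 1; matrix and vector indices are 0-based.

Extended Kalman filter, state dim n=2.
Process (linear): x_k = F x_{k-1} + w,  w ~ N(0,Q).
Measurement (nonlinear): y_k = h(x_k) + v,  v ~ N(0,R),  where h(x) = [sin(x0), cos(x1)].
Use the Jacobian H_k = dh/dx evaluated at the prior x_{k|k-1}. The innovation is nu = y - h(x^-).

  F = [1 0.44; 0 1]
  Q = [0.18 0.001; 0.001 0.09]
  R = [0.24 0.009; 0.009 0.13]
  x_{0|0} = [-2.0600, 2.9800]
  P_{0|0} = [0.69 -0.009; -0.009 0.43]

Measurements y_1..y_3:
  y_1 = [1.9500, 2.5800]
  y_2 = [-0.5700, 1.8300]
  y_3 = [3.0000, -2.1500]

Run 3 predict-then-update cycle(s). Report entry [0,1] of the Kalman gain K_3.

step 1: x^-=[-0.7488, 2.9800]  P^-=[0.9453 0.1812; 0.1812 0.5200]  H_jac=[0.7325 0.0000; 0.0000 -0.1609]  S=[0.7472 -0.0124; -0.0124 0.1435]  K=[0.9247 -0.1236; 0.1682 -0.5687]  nu=[2.6308, 3.5670]  x^+=[1.2429, 1.3941]  P^+=[0.3014 0.0481; 0.0481 0.4501]
step 2: x^-=[1.8563, 1.3941]  P^-=[0.6109 0.2472; 0.2472 0.5401]  H_jac=[-0.2817 0.0000; 0.0000 -0.9844]  S=[0.2885 0.0775; 0.0775 0.6534]  K=[-0.5128 -0.3115; -0.0234 -0.8109]  nu=[-1.5295, 1.6542]  x^+=[2.1253, 0.0884]  P^+=[0.4469 0.0458; 0.0458 0.1073]
step 3: x^-=[2.1642, 0.0884]  P^-=[0.6880 0.0940; 0.0940 0.1973]  H_jac=[-0.5592 0.0000; 0.0000 -0.0883]  S=[0.4551 0.0136; 0.0136 0.1315]  K=[-0.8460 0.0246; -0.1119 -0.1208]  nu=[2.1709, -3.1461]  x^+=[0.2500, 0.2254]  P^+=[0.3627 0.0500; 0.0500 0.1893]

K[0,1] = 0.0246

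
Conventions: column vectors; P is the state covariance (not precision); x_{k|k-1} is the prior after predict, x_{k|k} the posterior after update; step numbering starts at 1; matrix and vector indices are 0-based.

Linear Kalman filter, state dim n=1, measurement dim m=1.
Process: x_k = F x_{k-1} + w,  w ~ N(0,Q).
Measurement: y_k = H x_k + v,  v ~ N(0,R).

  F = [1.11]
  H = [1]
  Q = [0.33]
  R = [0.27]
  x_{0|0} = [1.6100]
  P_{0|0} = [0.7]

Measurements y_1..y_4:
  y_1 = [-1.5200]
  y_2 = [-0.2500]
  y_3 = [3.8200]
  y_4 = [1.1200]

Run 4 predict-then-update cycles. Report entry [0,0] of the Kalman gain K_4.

K[0,0] = 0.6725

step 1: x^-=[1.7871]  P^-=[1.1925]  S=[1.4625]  K=[0.8154]  nu=[-3.3071]  x^+=[-0.9094]  P^+=[0.2202]
step 2: x^-=[-1.0095]  P^-=[0.6013]  S=[0.8713]  K=[0.6901]  nu=[0.7595]  x^+=[-0.4854]  P^+=[0.1863]
step 3: x^-=[-0.5388]  P^-=[0.5596]  S=[0.8296]  K=[0.6745]  nu=[4.3588]  x^+=[2.4014]  P^+=[0.1821]
step 4: x^-=[2.6655]  P^-=[0.5544]  S=[0.8244]  K=[0.6725]  nu=[-1.5455]  x^+=[1.6262]  P^+=[0.1816]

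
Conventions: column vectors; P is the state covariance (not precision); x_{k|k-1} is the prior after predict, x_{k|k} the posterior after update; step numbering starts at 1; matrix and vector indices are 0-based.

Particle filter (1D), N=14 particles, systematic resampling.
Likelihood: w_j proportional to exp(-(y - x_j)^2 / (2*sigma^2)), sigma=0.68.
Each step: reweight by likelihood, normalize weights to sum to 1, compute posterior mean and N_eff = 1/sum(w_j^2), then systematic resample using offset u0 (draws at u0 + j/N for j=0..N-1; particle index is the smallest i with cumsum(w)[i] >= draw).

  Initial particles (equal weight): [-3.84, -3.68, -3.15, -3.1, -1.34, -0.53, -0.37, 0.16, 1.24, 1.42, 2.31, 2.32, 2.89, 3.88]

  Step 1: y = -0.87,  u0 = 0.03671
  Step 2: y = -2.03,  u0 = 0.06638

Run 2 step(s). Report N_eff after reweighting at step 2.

N_eff = 5.9450

step 1: w=[0.0000, 0.0001, 0.0013, 0.0017, 0.2842, 0.3185, 0.2754, 0.1146, 0.0029, 0.0012, 0.0000, 0.0000, 0.0000, 0.0000]  mean=-0.6375  Neff=3.6869  idx=[4, 4, 4, 4, 5, 5, 5, 5, 6, 6, 6, 6, 7, 7]
step 2: w=[0.2022, 0.2022, 0.2022, 0.2022, 0.0297, 0.0297, 0.0297, 0.0297, 0.0172, 0.0172, 0.0172, 0.0172, 0.0019, 0.0019]  mean=-1.1714  Neff=5.9450  idx=[0, 0, 1, 1, 1, 2, 2, 2, 3, 3, 3, 5, 7, 11]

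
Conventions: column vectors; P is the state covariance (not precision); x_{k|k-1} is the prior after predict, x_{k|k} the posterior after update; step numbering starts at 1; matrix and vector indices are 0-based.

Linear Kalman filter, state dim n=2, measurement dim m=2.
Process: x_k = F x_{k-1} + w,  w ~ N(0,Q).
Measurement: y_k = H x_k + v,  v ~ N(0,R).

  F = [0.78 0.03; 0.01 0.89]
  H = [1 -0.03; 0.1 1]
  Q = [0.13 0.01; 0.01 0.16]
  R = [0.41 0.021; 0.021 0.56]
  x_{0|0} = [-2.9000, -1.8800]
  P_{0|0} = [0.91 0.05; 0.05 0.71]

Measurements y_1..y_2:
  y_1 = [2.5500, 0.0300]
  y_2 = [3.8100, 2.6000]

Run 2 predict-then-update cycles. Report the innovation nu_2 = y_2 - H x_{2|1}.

innov = [3.2246, 3.1803]

step 1: x^-=[-2.3184, -1.7022]  P^-=[0.6866 0.0708; 0.0708 0.7234]  S=[1.0930 0.1385; 0.1385 1.3044]  K=[0.6211 0.0409; -0.0264 0.5628]  nu=[4.8173, 1.9640]  x^+=[0.7538, -0.7241]  P^+=[0.2558 0.0104; 0.0104 0.3136]
step 2: x^-=[0.5663, -0.6370]  P^-=[0.2864 0.0276; 0.0276 0.4086]  S=[0.6951 0.0649; 0.0649 0.9770]  K=[0.4080 0.0305; -0.0174 0.4222]  nu=[3.2246, 3.1803]  x^+=[1.9787, 0.6498]  P^+=[0.1682 0.0088; 0.0088 0.2352]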